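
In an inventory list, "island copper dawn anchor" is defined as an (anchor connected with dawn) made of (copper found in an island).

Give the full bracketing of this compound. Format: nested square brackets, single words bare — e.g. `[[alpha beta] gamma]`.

Whole compound: head "anchor" (specifically "dawn anchor"), modifier "island copper".
Inside "island copper": head "copper", modifier "island".
Inside "dawn anchor": head "anchor", modifier "dawn".
So the structure is [[island copper] [dawn anchor]].

[[island copper] [dawn anchor]]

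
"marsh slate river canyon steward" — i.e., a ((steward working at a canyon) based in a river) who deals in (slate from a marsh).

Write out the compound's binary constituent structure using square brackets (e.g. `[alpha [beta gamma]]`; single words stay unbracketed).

[[marsh slate] [river [canyon steward]]]

Overall it is a kind of steward (specifically "river canyon steward"); the modifier is "marsh slate".
"marsh slate" → head "slate", modifier "marsh".
"river canyon steward" → head "steward" (specifically "canyon steward"), modifier "river".
"canyon steward" → head "steward", modifier "canyon".
Assembled: [[marsh slate] [river [canyon steward]]].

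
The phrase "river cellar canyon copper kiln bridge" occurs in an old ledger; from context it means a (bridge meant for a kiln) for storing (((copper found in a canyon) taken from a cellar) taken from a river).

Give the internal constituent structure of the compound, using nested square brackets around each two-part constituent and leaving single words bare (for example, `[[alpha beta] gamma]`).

Overall it is a kind of bridge (specifically "kiln bridge"); the modifier is "river cellar canyon copper".
Inside "river cellar canyon copper": head "copper" (specifically "cellar canyon copper"), modifier "river".
Inside "cellar canyon copper": head "copper" (specifically "canyon copper"), modifier "cellar".
Inside "canyon copper": head "copper", modifier "canyon".
Inside "kiln bridge": head "bridge", modifier "kiln".
So the structure is [[river [cellar [canyon copper]]] [kiln bridge]].

[[river [cellar [canyon copper]]] [kiln bridge]]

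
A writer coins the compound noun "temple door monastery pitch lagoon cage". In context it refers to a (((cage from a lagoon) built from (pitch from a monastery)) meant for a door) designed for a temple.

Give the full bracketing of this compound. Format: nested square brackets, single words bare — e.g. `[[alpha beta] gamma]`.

[temple [door [[monastery pitch] [lagoon cage]]]]

The outermost head in the paraphrase is "cage" (specifically "door monastery pitch lagoon cage"), modified by "temple".
"door monastery pitch lagoon cage" → head "cage" (specifically "monastery pitch lagoon cage"), modifier "door".
"monastery pitch lagoon cage" → head "cage" (specifically "lagoon cage"), modifier "monastery pitch".
"monastery pitch" → head "pitch", modifier "monastery".
"lagoon cage" → head "cage", modifier "lagoon".
Assembled: [temple [door [[monastery pitch] [lagoon cage]]]].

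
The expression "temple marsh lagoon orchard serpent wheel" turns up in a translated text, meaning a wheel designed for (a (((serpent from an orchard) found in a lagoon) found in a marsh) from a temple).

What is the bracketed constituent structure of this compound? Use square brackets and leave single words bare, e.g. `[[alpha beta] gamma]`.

The outermost head in the paraphrase is "wheel", modified by "temple marsh lagoon orchard serpent".
Within "temple marsh lagoon orchard serpent", the head is "serpent" (specifically "marsh lagoon orchard serpent") and the modifier is "temple".
Within "marsh lagoon orchard serpent", the head is "serpent" (specifically "lagoon orchard serpent") and the modifier is "marsh".
Within "lagoon orchard serpent", the head is "serpent" (specifically "orchard serpent") and the modifier is "lagoon".
Within "orchard serpent", the head is "serpent" and the modifier is "orchard".
Putting it together: [[temple [marsh [lagoon [orchard serpent]]]] wheel].

[[temple [marsh [lagoon [orchard serpent]]]] wheel]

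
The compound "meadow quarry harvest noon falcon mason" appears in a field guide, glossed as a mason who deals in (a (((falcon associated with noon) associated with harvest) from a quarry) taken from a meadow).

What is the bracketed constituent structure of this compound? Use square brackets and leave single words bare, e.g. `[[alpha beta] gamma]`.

[[meadow [quarry [harvest [noon falcon]]]] mason]

Whole compound: head "mason", modifier "meadow quarry harvest noon falcon".
Within "meadow quarry harvest noon falcon", the head is "falcon" (specifically "quarry harvest noon falcon") and the modifier is "meadow".
Within "quarry harvest noon falcon", the head is "falcon" (specifically "harvest noon falcon") and the modifier is "quarry".
Within "harvest noon falcon", the head is "falcon" (specifically "noon falcon") and the modifier is "harvest".
Within "noon falcon", the head is "falcon" and the modifier is "noon".
Assembled: [[meadow [quarry [harvest [noon falcon]]]] mason].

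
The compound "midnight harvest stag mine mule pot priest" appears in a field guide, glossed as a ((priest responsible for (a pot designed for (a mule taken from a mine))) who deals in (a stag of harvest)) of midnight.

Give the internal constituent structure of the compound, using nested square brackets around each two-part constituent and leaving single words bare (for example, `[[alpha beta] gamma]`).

Whole compound: head "priest" (specifically "harvest stag mine mule pot priest"), modifier "midnight".
Within "harvest stag mine mule pot priest", the head is "priest" (specifically "mine mule pot priest") and the modifier is "harvest stag".
Within "harvest stag", the head is "stag" and the modifier is "harvest".
Within "mine mule pot priest", the head is "priest" and the modifier is "mine mule pot".
Within "mine mule pot", the head is "pot" and the modifier is "mine mule".
Within "mine mule", the head is "mule" and the modifier is "mine".
So the structure is [midnight [[harvest stag] [[[mine mule] pot] priest]]].

[midnight [[harvest stag] [[[mine mule] pot] priest]]]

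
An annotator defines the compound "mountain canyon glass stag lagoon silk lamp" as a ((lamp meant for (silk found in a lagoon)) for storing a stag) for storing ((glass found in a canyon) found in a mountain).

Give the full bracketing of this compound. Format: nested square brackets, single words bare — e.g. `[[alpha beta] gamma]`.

[[mountain [canyon glass]] [stag [[lagoon silk] lamp]]]

Overall it is a kind of lamp (specifically "stag lagoon silk lamp"); the modifier is "mountain canyon glass".
Within "mountain canyon glass", the head is "glass" (specifically "canyon glass") and the modifier is "mountain".
Within "canyon glass", the head is "glass" and the modifier is "canyon".
Within "stag lagoon silk lamp", the head is "lamp" (specifically "lagoon silk lamp") and the modifier is "stag".
Within "lagoon silk lamp", the head is "lamp" and the modifier is "lagoon silk".
Within "lagoon silk", the head is "silk" and the modifier is "lagoon".
So the structure is [[mountain [canyon glass]] [stag [[lagoon silk] lamp]]].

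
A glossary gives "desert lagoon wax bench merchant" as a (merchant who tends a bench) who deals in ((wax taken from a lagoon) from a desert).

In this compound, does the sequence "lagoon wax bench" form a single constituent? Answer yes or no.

The top-level split is [desert lagoon wax] [bench merchant]; the full structure is [[desert [lagoon wax]] [bench merchant]].
"lagoon wax bench" straddles a constituent boundary, so it is not a single unit.

no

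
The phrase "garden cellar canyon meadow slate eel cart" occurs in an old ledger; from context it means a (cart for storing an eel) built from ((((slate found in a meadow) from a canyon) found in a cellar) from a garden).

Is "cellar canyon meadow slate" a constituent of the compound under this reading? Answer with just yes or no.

yes

The paraphrase groups the words so that "cellar canyon meadow slate" is one unit: it corresponds to a single parenthesized sub-phrase.
The full structure is [[garden [cellar [canyon [meadow slate]]]] [eel cart]], in which [cellar canyon meadow slate] is a constituent.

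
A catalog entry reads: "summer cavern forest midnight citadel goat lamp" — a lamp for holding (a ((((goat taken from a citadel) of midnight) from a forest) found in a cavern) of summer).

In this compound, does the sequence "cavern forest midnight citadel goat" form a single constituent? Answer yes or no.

yes

The paraphrase groups the words so that "cavern forest midnight citadel goat" is one unit: it corresponds to a single parenthesized sub-phrase.
The full structure is [[summer [cavern [forest [midnight [citadel goat]]]]] lamp], in which [cavern forest midnight citadel goat] is a constituent.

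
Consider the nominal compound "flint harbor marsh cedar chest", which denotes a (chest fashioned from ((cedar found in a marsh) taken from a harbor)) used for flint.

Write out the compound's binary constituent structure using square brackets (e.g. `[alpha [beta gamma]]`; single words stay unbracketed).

The outermost head in the paraphrase is "chest" (specifically "harbor marsh cedar chest"), modified by "flint".
Within "harbor marsh cedar chest", the head is "chest" and the modifier is "harbor marsh cedar".
Within "harbor marsh cedar", the head is "cedar" (specifically "marsh cedar") and the modifier is "harbor".
Within "marsh cedar", the head is "cedar" and the modifier is "marsh".
Putting it together: [flint [[harbor [marsh cedar]] chest]].

[flint [[harbor [marsh cedar]] chest]]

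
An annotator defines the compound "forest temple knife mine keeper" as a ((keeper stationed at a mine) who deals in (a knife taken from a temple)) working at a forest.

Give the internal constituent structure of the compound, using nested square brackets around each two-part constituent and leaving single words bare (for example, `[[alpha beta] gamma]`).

Whole compound: head "keeper" (specifically "temple knife mine keeper"), modifier "forest".
Within "temple knife mine keeper", the head is "keeper" (specifically "mine keeper") and the modifier is "temple knife".
Within "temple knife", the head is "knife" and the modifier is "temple".
Within "mine keeper", the head is "keeper" and the modifier is "mine".
Putting it together: [forest [[temple knife] [mine keeper]]].

[forest [[temple knife] [mine keeper]]]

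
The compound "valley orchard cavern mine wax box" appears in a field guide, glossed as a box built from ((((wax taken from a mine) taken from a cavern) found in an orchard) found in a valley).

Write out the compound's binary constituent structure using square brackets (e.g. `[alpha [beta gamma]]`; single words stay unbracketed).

[[valley [orchard [cavern [mine wax]]]] box]

At the top level: head "box"; modifier "valley orchard cavern mine wax".
"valley orchard cavern mine wax" → head "wax" (specifically "orchard cavern mine wax"), modifier "valley".
"orchard cavern mine wax" → head "wax" (specifically "cavern mine wax"), modifier "orchard".
"cavern mine wax" → head "wax" (specifically "mine wax"), modifier "cavern".
"mine wax" → head "wax", modifier "mine".
So the structure is [[valley [orchard [cavern [mine wax]]]] box].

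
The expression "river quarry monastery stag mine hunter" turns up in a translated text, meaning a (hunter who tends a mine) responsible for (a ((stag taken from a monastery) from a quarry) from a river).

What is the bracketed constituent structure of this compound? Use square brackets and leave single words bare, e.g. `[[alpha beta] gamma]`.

Overall it is a kind of hunter (specifically "mine hunter"); the modifier is "river quarry monastery stag".
Inside "river quarry monastery stag": head "stag" (specifically "quarry monastery stag"), modifier "river".
Inside "quarry monastery stag": head "stag" (specifically "monastery stag"), modifier "quarry".
Inside "monastery stag": head "stag", modifier "monastery".
Inside "mine hunter": head "hunter", modifier "mine".
So the structure is [[river [quarry [monastery stag]]] [mine hunter]].

[[river [quarry [monastery stag]]] [mine hunter]]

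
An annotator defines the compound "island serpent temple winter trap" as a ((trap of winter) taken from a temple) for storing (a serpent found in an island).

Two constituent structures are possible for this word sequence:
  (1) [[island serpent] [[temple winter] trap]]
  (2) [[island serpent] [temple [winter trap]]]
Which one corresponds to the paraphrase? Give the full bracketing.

[[island serpent] [temple [winter trap]]]

The paraphrase's head is the "trap" part ("temple winter trap"); its modifier is "island serpent".
That top-level split, carried through the inner groups, gives [[island serpent] [temple [winter trap]]].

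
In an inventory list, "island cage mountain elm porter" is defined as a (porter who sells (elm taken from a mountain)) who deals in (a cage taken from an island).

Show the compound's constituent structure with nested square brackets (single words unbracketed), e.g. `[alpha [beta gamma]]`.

[[island cage] [[mountain elm] porter]]

Overall it is a kind of porter (specifically "mountain elm porter"); the modifier is "island cage".
Within "island cage", the head is "cage" and the modifier is "island".
Within "mountain elm porter", the head is "porter" and the modifier is "mountain elm".
Within "mountain elm", the head is "elm" and the modifier is "mountain".
Assembled: [[island cage] [[mountain elm] porter]].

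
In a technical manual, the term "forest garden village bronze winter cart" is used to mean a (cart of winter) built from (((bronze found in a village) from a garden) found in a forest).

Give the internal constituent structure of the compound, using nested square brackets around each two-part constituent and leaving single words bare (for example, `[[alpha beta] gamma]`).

[[forest [garden [village bronze]]] [winter cart]]

Overall it is a kind of cart (specifically "winter cart"); the modifier is "forest garden village bronze".
Inside "forest garden village bronze": head "bronze" (specifically "garden village bronze"), modifier "forest".
Inside "garden village bronze": head "bronze" (specifically "village bronze"), modifier "garden".
Inside "village bronze": head "bronze", modifier "village".
Inside "winter cart": head "cart", modifier "winter".
So the structure is [[forest [garden [village bronze]]] [winter cart]].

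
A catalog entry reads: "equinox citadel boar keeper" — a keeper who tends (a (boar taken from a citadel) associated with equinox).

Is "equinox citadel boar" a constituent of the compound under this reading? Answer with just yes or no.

The paraphrase groups the words so that "equinox citadel boar" is one unit: it corresponds to a single parenthesized sub-phrase.
The full structure is [[equinox [citadel boar]] keeper], in which [equinox citadel boar] is a constituent.

yes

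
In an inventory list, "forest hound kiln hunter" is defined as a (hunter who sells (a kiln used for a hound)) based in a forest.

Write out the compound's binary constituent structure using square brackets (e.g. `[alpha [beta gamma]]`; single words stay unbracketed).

At the top level: head "hunter" (specifically "hound kiln hunter"); modifier "forest".
"hound kiln hunter" → head "hunter", modifier "hound kiln".
"hound kiln" → head "kiln", modifier "hound".
So the structure is [forest [[hound kiln] hunter]].

[forest [[hound kiln] hunter]]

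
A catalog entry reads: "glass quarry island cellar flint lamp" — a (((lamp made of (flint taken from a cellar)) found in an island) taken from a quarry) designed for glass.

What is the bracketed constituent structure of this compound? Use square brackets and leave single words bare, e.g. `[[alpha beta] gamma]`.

[glass [quarry [island [[cellar flint] lamp]]]]

The outermost head in the paraphrase is "lamp" (specifically "quarry island cellar flint lamp"), modified by "glass".
Within "quarry island cellar flint lamp", the head is "lamp" (specifically "island cellar flint lamp") and the modifier is "quarry".
Within "island cellar flint lamp", the head is "lamp" (specifically "cellar flint lamp") and the modifier is "island".
Within "cellar flint lamp", the head is "lamp" and the modifier is "cellar flint".
Within "cellar flint", the head is "flint" and the modifier is "cellar".
Putting it together: [glass [quarry [island [[cellar flint] lamp]]]].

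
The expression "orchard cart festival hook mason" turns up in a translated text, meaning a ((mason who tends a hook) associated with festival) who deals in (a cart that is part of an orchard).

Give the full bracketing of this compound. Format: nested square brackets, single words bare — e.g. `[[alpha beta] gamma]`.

[[orchard cart] [festival [hook mason]]]

The outermost head in the paraphrase is "mason" (specifically "festival hook mason"), modified by "orchard cart".
Within "orchard cart", the head is "cart" and the modifier is "orchard".
Within "festival hook mason", the head is "mason" (specifically "hook mason") and the modifier is "festival".
Within "hook mason", the head is "mason" and the modifier is "hook".
Assembled: [[orchard cart] [festival [hook mason]]].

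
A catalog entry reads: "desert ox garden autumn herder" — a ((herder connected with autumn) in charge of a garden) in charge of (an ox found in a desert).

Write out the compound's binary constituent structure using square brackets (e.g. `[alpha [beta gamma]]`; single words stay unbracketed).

Whole compound: head "herder" (specifically "garden autumn herder"), modifier "desert ox".
"desert ox" → head "ox", modifier "desert".
"garden autumn herder" → head "herder" (specifically "autumn herder"), modifier "garden".
"autumn herder" → head "herder", modifier "autumn".
Putting it together: [[desert ox] [garden [autumn herder]]].

[[desert ox] [garden [autumn herder]]]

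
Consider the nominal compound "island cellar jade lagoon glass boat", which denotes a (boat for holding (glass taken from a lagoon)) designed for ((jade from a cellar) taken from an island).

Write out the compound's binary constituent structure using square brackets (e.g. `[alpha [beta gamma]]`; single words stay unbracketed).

[[island [cellar jade]] [[lagoon glass] boat]]

Whole compound: head "boat" (specifically "lagoon glass boat"), modifier "island cellar jade".
"island cellar jade" → head "jade" (specifically "cellar jade"), modifier "island".
"cellar jade" → head "jade", modifier "cellar".
"lagoon glass boat" → head "boat", modifier "lagoon glass".
"lagoon glass" → head "glass", modifier "lagoon".
Assembled: [[island [cellar jade]] [[lagoon glass] boat]].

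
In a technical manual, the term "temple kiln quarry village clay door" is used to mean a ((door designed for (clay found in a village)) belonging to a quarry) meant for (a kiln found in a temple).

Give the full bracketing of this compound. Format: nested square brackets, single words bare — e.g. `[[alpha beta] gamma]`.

[[temple kiln] [quarry [[village clay] door]]]

At the top level: head "door" (specifically "quarry village clay door"); modifier "temple kiln".
"temple kiln" → head "kiln", modifier "temple".
"quarry village clay door" → head "door" (specifically "village clay door"), modifier "quarry".
"village clay door" → head "door", modifier "village clay".
"village clay" → head "clay", modifier "village".
Putting it together: [[temple kiln] [quarry [[village clay] door]]].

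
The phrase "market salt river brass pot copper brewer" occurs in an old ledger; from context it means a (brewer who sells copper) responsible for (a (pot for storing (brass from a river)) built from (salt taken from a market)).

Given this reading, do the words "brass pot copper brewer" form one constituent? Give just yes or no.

The top-level split is [market salt river brass pot] [copper brewer]; the full structure is [[[market salt] [[river brass] pot]] [copper brewer]].
"brass pot copper brewer" straddles a constituent boundary, so it is not a single unit.

no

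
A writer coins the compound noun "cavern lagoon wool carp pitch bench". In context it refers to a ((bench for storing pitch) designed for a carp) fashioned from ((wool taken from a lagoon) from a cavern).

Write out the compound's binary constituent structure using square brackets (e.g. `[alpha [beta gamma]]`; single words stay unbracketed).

[[cavern [lagoon wool]] [carp [pitch bench]]]

At the top level: head "bench" (specifically "carp pitch bench"); modifier "cavern lagoon wool".
"cavern lagoon wool" → head "wool" (specifically "lagoon wool"), modifier "cavern".
"lagoon wool" → head "wool", modifier "lagoon".
"carp pitch bench" → head "bench" (specifically "pitch bench"), modifier "carp".
"pitch bench" → head "bench", modifier "pitch".
So the structure is [[cavern [lagoon wool]] [carp [pitch bench]]].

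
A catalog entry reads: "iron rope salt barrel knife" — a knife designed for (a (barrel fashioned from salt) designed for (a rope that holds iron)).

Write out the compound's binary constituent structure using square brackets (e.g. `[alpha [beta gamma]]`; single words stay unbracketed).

The outermost head in the paraphrase is "knife", modified by "iron rope salt barrel".
Within "iron rope salt barrel", the head is "barrel" (specifically "salt barrel") and the modifier is "iron rope".
Within "iron rope", the head is "rope" and the modifier is "iron".
Within "salt barrel", the head is "barrel" and the modifier is "salt".
Putting it together: [[[iron rope] [salt barrel]] knife].

[[[iron rope] [salt barrel]] knife]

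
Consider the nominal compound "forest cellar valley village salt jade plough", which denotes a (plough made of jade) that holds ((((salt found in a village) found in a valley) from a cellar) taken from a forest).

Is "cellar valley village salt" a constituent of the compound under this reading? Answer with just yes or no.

The paraphrase groups the words so that "cellar valley village salt" is one unit: it corresponds to a single parenthesized sub-phrase.
The full structure is [[forest [cellar [valley [village salt]]]] [jade plough]], in which [cellar valley village salt] is a constituent.

yes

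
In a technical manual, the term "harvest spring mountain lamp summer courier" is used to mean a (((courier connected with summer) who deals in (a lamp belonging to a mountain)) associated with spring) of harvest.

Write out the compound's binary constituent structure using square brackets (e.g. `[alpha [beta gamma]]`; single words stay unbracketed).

[harvest [spring [[mountain lamp] [summer courier]]]]

The outermost head in the paraphrase is "courier" (specifically "spring mountain lamp summer courier"), modified by "harvest".
"spring mountain lamp summer courier" → head "courier" (specifically "mountain lamp summer courier"), modifier "spring".
"mountain lamp summer courier" → head "courier" (specifically "summer courier"), modifier "mountain lamp".
"mountain lamp" → head "lamp", modifier "mountain".
"summer courier" → head "courier", modifier "summer".
Putting it together: [harvest [spring [[mountain lamp] [summer courier]]]].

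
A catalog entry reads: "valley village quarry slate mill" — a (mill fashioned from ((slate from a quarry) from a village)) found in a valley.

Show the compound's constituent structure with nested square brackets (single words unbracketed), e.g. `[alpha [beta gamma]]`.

[valley [[village [quarry slate]] mill]]

Whole compound: head "mill" (specifically "village quarry slate mill"), modifier "valley".
Inside "village quarry slate mill": head "mill", modifier "village quarry slate".
Inside "village quarry slate": head "slate" (specifically "quarry slate"), modifier "village".
Inside "quarry slate": head "slate", modifier "quarry".
Assembled: [valley [[village [quarry slate]] mill]].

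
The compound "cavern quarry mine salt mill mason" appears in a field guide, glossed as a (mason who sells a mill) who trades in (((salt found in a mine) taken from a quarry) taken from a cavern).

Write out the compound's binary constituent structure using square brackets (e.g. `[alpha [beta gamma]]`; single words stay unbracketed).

[[cavern [quarry [mine salt]]] [mill mason]]

At the top level: head "mason" (specifically "mill mason"); modifier "cavern quarry mine salt".
Within "cavern quarry mine salt", the head is "salt" (specifically "quarry mine salt") and the modifier is "cavern".
Within "quarry mine salt", the head is "salt" (specifically "mine salt") and the modifier is "quarry".
Within "mine salt", the head is "salt" and the modifier is "mine".
Within "mill mason", the head is "mason" and the modifier is "mill".
Putting it together: [[cavern [quarry [mine salt]]] [mill mason]].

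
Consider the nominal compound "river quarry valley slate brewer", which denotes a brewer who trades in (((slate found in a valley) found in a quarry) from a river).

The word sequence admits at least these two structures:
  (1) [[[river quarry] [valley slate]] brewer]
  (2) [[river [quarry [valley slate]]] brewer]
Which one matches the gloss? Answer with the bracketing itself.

The paraphrase's head is the "brewer" part ("brewer"); its modifier is "river quarry valley slate".
That top-level split, carried through the inner groups, gives [[river [quarry [valley slate]]] brewer].

[[river [quarry [valley slate]]] brewer]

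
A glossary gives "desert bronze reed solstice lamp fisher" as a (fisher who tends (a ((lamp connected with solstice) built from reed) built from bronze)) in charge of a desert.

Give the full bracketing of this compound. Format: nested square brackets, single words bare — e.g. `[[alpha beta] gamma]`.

At the top level: head "fisher" (specifically "bronze reed solstice lamp fisher"); modifier "desert".
Within "bronze reed solstice lamp fisher", the head is "fisher" and the modifier is "bronze reed solstice lamp".
Within "bronze reed solstice lamp", the head is "lamp" (specifically "reed solstice lamp") and the modifier is "bronze".
Within "reed solstice lamp", the head is "lamp" (specifically "solstice lamp") and the modifier is "reed".
Within "solstice lamp", the head is "lamp" and the modifier is "solstice".
Putting it together: [desert [[bronze [reed [solstice lamp]]] fisher]].

[desert [[bronze [reed [solstice lamp]]] fisher]]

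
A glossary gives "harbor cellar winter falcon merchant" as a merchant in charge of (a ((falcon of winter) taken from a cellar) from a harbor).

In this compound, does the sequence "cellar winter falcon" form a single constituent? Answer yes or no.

yes

The paraphrase groups the words so that "cellar winter falcon" is one unit: it corresponds to a single parenthesized sub-phrase.
The full structure is [[harbor [cellar [winter falcon]]] merchant], in which [cellar winter falcon] is a constituent.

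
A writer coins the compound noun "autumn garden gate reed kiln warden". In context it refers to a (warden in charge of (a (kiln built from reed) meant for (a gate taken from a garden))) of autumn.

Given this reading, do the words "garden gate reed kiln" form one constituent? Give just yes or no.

The paraphrase groups the words so that "garden gate reed kiln" is one unit: it corresponds to a single parenthesized sub-phrase.
The full structure is [autumn [[[garden gate] [reed kiln]] warden]], in which [garden gate reed kiln] is a constituent.

yes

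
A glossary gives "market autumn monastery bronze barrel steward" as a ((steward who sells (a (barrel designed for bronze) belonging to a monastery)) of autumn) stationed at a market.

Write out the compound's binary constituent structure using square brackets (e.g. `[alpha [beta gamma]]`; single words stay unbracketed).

At the top level: head "steward" (specifically "autumn monastery bronze barrel steward"); modifier "market".
"autumn monastery bronze barrel steward" → head "steward" (specifically "monastery bronze barrel steward"), modifier "autumn".
"monastery bronze barrel steward" → head "steward", modifier "monastery bronze barrel".
"monastery bronze barrel" → head "barrel" (specifically "bronze barrel"), modifier "monastery".
"bronze barrel" → head "barrel", modifier "bronze".
Assembled: [market [autumn [[monastery [bronze barrel]] steward]]].

[market [autumn [[monastery [bronze barrel]] steward]]]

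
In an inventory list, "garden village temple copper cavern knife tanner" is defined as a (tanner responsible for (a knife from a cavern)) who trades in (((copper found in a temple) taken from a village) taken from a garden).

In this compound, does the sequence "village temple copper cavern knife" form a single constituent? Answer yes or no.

The top-level split is [garden village temple copper] [cavern knife tanner]; the full structure is [[garden [village [temple copper]]] [[cavern knife] tanner]].
"village temple copper cavern knife" straddles a constituent boundary, so it is not a single unit.

no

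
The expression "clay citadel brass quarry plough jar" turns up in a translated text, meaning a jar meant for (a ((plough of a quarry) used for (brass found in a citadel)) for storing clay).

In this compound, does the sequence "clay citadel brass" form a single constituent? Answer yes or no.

The top-level split is [clay citadel brass quarry plough] [jar]; the full structure is [[clay [[citadel brass] [quarry plough]]] jar].
"clay citadel brass" straddles a constituent boundary, so it is not a single unit.

no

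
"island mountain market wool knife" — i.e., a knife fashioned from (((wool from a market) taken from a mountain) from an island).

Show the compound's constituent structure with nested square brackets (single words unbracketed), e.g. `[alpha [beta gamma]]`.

[[island [mountain [market wool]]] knife]

At the top level: head "knife"; modifier "island mountain market wool".
Inside "island mountain market wool": head "wool" (specifically "mountain market wool"), modifier "island".
Inside "mountain market wool": head "wool" (specifically "market wool"), modifier "mountain".
Inside "market wool": head "wool", modifier "market".
So the structure is [[island [mountain [market wool]]] knife].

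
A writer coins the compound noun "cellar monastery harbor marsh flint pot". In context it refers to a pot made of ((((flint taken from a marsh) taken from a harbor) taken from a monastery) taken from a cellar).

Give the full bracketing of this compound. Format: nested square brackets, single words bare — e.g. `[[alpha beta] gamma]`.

[[cellar [monastery [harbor [marsh flint]]]] pot]

At the top level: head "pot"; modifier "cellar monastery harbor marsh flint".
"cellar monastery harbor marsh flint" → head "flint" (specifically "monastery harbor marsh flint"), modifier "cellar".
"monastery harbor marsh flint" → head "flint" (specifically "harbor marsh flint"), modifier "monastery".
"harbor marsh flint" → head "flint" (specifically "marsh flint"), modifier "harbor".
"marsh flint" → head "flint", modifier "marsh".
Putting it together: [[cellar [monastery [harbor [marsh flint]]]] pot].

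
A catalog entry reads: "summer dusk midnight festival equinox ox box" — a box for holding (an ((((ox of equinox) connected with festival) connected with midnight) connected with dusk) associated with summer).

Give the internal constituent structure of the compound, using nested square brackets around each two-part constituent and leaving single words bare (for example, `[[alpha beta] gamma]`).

[[summer [dusk [midnight [festival [equinox ox]]]]] box]

At the top level: head "box"; modifier "summer dusk midnight festival equinox ox".
"summer dusk midnight festival equinox ox" → head "ox" (specifically "dusk midnight festival equinox ox"), modifier "summer".
"dusk midnight festival equinox ox" → head "ox" (specifically "midnight festival equinox ox"), modifier "dusk".
"midnight festival equinox ox" → head "ox" (specifically "festival equinox ox"), modifier "midnight".
"festival equinox ox" → head "ox" (specifically "equinox ox"), modifier "festival".
"equinox ox" → head "ox", modifier "equinox".
So the structure is [[summer [dusk [midnight [festival [equinox ox]]]]] box].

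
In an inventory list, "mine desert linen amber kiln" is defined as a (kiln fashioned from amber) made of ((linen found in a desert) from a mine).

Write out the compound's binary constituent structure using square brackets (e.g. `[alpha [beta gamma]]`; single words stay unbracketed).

Overall it is a kind of kiln (specifically "amber kiln"); the modifier is "mine desert linen".
Inside "mine desert linen": head "linen" (specifically "desert linen"), modifier "mine".
Inside "desert linen": head "linen", modifier "desert".
Inside "amber kiln": head "kiln", modifier "amber".
Assembled: [[mine [desert linen]] [amber kiln]].

[[mine [desert linen]] [amber kiln]]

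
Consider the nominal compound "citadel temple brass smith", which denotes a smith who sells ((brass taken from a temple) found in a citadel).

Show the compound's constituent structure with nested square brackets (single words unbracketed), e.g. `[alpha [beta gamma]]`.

The outermost head in the paraphrase is "smith", modified by "citadel temple brass".
"citadel temple brass" → head "brass" (specifically "temple brass"), modifier "citadel".
"temple brass" → head "brass", modifier "temple".
Assembled: [[citadel [temple brass]] smith].

[[citadel [temple brass]] smith]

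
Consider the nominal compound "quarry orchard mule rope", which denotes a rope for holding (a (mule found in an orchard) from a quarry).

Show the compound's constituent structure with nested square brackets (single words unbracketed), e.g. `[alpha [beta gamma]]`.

Overall it is a kind of rope; the modifier is "quarry orchard mule".
Inside "quarry orchard mule": head "mule" (specifically "orchard mule"), modifier "quarry".
Inside "orchard mule": head "mule", modifier "orchard".
So the structure is [[quarry [orchard mule]] rope].

[[quarry [orchard mule]] rope]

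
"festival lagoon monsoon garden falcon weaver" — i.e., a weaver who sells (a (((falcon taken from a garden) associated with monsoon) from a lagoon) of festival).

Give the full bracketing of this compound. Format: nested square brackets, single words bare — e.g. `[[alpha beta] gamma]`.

[[festival [lagoon [monsoon [garden falcon]]]] weaver]

Whole compound: head "weaver", modifier "festival lagoon monsoon garden falcon".
Inside "festival lagoon monsoon garden falcon": head "falcon" (specifically "lagoon monsoon garden falcon"), modifier "festival".
Inside "lagoon monsoon garden falcon": head "falcon" (specifically "monsoon garden falcon"), modifier "lagoon".
Inside "monsoon garden falcon": head "falcon" (specifically "garden falcon"), modifier "monsoon".
Inside "garden falcon": head "falcon", modifier "garden".
Putting it together: [[festival [lagoon [monsoon [garden falcon]]]] weaver].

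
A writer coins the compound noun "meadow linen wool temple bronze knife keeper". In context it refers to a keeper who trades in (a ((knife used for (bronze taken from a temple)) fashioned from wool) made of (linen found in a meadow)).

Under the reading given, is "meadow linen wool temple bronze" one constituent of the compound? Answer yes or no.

The top-level split is [meadow linen wool temple bronze knife] [keeper]; the full structure is [[[meadow linen] [wool [[temple bronze] knife]]] keeper].
"meadow linen wool temple bronze" straddles a constituent boundary, so it is not a single unit.

no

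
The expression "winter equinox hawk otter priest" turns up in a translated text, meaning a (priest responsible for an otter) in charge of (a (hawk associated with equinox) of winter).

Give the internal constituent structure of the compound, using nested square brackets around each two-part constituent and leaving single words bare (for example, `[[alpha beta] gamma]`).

The outermost head in the paraphrase is "priest" (specifically "otter priest"), modified by "winter equinox hawk".
"winter equinox hawk" → head "hawk" (specifically "equinox hawk"), modifier "winter".
"equinox hawk" → head "hawk", modifier "equinox".
"otter priest" → head "priest", modifier "otter".
So the structure is [[winter [equinox hawk]] [otter priest]].

[[winter [equinox hawk]] [otter priest]]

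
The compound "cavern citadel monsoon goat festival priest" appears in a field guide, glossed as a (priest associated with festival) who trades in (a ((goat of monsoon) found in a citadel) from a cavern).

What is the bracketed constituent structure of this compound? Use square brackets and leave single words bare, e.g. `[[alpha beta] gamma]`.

[[cavern [citadel [monsoon goat]]] [festival priest]]

Whole compound: head "priest" (specifically "festival priest"), modifier "cavern citadel monsoon goat".
Inside "cavern citadel monsoon goat": head "goat" (specifically "citadel monsoon goat"), modifier "cavern".
Inside "citadel monsoon goat": head "goat" (specifically "monsoon goat"), modifier "citadel".
Inside "monsoon goat": head "goat", modifier "monsoon".
Inside "festival priest": head "priest", modifier "festival".
So the structure is [[cavern [citadel [monsoon goat]]] [festival priest]].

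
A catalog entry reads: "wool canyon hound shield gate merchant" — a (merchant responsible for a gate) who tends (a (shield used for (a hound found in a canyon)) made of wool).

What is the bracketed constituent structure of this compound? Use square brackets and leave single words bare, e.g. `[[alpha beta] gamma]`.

[[wool [[canyon hound] shield]] [gate merchant]]

Whole compound: head "merchant" (specifically "gate merchant"), modifier "wool canyon hound shield".
"wool canyon hound shield" → head "shield" (specifically "canyon hound shield"), modifier "wool".
"canyon hound shield" → head "shield", modifier "canyon hound".
"canyon hound" → head "hound", modifier "canyon".
"gate merchant" → head "merchant", modifier "gate".
So the structure is [[wool [[canyon hound] shield]] [gate merchant]].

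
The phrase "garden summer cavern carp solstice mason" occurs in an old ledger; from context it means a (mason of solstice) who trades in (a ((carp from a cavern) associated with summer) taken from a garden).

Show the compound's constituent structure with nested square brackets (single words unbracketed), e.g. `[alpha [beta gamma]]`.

[[garden [summer [cavern carp]]] [solstice mason]]

Whole compound: head "mason" (specifically "solstice mason"), modifier "garden summer cavern carp".
"garden summer cavern carp" → head "carp" (specifically "summer cavern carp"), modifier "garden".
"summer cavern carp" → head "carp" (specifically "cavern carp"), modifier "summer".
"cavern carp" → head "carp", modifier "cavern".
"solstice mason" → head "mason", modifier "solstice".
Putting it together: [[garden [summer [cavern carp]]] [solstice mason]].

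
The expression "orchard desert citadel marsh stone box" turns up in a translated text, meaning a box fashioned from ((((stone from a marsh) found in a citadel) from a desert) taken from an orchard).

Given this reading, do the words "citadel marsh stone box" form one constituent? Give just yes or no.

The top-level split is [orchard desert citadel marsh stone] [box]; the full structure is [[orchard [desert [citadel [marsh stone]]]] box].
"citadel marsh stone box" straddles a constituent boundary, so it is not a single unit.

no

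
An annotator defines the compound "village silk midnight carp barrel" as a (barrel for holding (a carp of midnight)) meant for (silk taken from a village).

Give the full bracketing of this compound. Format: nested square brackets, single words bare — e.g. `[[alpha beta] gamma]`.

Whole compound: head "barrel" (specifically "midnight carp barrel"), modifier "village silk".
Within "village silk", the head is "silk" and the modifier is "village".
Within "midnight carp barrel", the head is "barrel" and the modifier is "midnight carp".
Within "midnight carp", the head is "carp" and the modifier is "midnight".
So the structure is [[village silk] [[midnight carp] barrel]].

[[village silk] [[midnight carp] barrel]]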